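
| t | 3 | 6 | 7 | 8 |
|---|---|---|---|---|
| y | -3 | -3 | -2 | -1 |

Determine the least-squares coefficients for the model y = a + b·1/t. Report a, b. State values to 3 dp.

a = -0.973, b = -6.651

Forming XᵀX = [[4, 43/56]; [43/56, 4937/28224]] and Xᵀy = [-9, -107/56]ᵀ gives XᵀX·[a, b]ᵀ = Xᵀy.
Eliminating b: (4937/28224)·(row 1) − (43/56)·(row 2) gives (3107/28224)·a = (4937/28224)·(-9) − (43/56)·(-107/56) = -3/28, so a = -3024/3107.
Then b = ((-107/56) − (43/56)·(-3024/3107))/(4937/28224) = -20664/3107.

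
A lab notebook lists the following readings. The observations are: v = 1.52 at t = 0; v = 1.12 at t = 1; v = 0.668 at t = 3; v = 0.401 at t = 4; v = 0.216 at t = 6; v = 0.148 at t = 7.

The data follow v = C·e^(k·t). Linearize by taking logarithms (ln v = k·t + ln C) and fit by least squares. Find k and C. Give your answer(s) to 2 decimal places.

k = -0.33, C = 1.59

With ln vᵢ as the transformed response and tᵢ as the regressor:
AᵀA = [[111.0000, 21.0000]; [21.0000, 6]], rhs = [-27.3209, -4.2282]ᵀ  (here Σt = 21.0000, Σ(t)² = 111.0000, Σln v = -4.2282, Σt·ln v = -27.3209).
Δ = 111.0000·6 − (21.0000)² = 225.0000; k = (-27.3209·6 − 21.0000·-4.2282)/225.0000 = -0.33392, ln C = (111.0000·-4.2282 − 21.0000·-27.3209)/225.0000 = 0.46402, so C = exp(0.46402) = 1.59045.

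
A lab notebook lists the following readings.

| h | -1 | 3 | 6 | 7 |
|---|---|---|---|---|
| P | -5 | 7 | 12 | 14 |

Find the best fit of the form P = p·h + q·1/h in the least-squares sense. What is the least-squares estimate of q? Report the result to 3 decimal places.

q = 3.109

The normal equations are: 95·p + 4·q = 196;  4·p + (2045/1764)·q = 34/3.
(Σh·h = 95, Σh·1/h = 4, Σ1/h·1/h = 2045/1764, Σh·P = 196, Σ1/h·P = 34/3.)
Δ = 95·(2045/1764) − 4² = 166051/1764.
p = (196·(2045/1764) − 4·(34/3))/(166051/1764) = 320852/166051; q = (95·(34/3) − 4·196)/(166051/1764) = 516264/166051.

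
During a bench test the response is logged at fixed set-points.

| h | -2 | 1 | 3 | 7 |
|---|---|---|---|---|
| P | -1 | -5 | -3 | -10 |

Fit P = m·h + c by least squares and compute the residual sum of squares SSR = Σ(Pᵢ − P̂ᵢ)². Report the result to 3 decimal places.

SSR = 8.713

Normal-equation sums: Σh·h = 63, Σh = 9, Σ1 = 4.
Moment sums: Σh·P = -82, ΣP = -19.
So XᵀX·[m, c]ᵀ = XᵀP: [[63, 9]; [9, 4]]·[m, c]ᵀ = [-82, -19]ᵀ.
Determinant 63·4 − 9² = 171.
m = ((-82)·4 − 9·(-19))/171 = -157/171; c = (63·(-19) − 9·(-82))/171 = -51/19.
Residuals: -26/171, -239/171, 139/57, -8/9; SSR = 1490/171.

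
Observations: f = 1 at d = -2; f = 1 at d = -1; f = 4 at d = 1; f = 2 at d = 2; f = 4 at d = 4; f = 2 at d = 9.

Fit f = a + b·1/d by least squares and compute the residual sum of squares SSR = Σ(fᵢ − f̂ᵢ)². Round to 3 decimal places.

SSR = 3.438

Compute the Gram sums: Σ1 = 6, Σ1/d = 13/36, Σ1/d·1/d = 3337/1296.
For Xᵀf: Σf = 14, Σ1/d·f = 85/18.
Normal equations: [[6, 13/36]; [13/36, 3337/1296]]·[a, b]ᵀ = [14, 85/18]ᵀ.
Determinant 6·(3337/1296) − (13/36)² = 19853/1296.
a = (14·(3337/1296) − (13/36)·(85/18))/(19853/1296) = 44508/19853; b = (6·(85/18) − (13/36)·14)/(19853/1296) = 30168/19853.
Residuals: -9571/19853, 5513/19853, 4736/19853, -19886/19853, 27362/19853, -8154/19853; SSR = 68254/19853.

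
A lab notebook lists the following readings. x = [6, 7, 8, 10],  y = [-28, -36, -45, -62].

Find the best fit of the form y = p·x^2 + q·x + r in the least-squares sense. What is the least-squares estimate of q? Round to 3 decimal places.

q = -7.809

Compute the Gram sums: Σx^2·x^2 = 17793, Σx^2·x = 2071, Σx^2 = 249, Σx·x = 249, Σx = 31, Σ1 = 4.
For Mᵀy: Σx^2·y = -11852, Σx·y = -1400, Σy = -171.
Normal equations: [[17793, 2071, 249]; [2071, 249, 31]; [249, 31, 4]]·[p, q, r]ᵀ = [-11852, -1400, -171]ᵀ.
Solving the 3×3 system (Gaussian elimination) gives p = -1/22, q = -859/110, r = 103/5.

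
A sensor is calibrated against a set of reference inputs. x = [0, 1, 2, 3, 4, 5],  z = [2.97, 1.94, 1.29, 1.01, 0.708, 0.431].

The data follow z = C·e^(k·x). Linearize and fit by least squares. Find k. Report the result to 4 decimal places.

k = -0.3691

Linearized form: ln z = k·x + ln C. From the 6 transformed points,
Σx = 15.0000, Σ(x)² = 55.0000, Σln z = 0.8289, Σx·ln z = -4.3877.
Equations: 55.0000·k + 15.0000·ln C = -4.3877;  15.0000·k + 6·ln C = 0.8289.
Slope k = (n·Σx·ln z − Σx·Σln z)/(n·Σ(x)² − (Σx)²) = (6·-4.3877 − 15.0000·0.8289)/105.0000 = -0.36914; ln C = (Σln z − k·Σx)/n = 1.06099.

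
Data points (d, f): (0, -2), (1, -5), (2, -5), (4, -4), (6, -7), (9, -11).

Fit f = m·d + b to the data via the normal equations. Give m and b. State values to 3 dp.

XᵀX·[m, b]ᵀ = Xᵀf reads: 138·m + 22·b = -172;  22·m + 6·b = -34.
(Σd·d = 138, Σd = 22, Σ1 = 6, Σd·f = -172, Σf = -34.)
Determinant 138·6 − 22² = 344.
m = ((-172)·6 − 22·(-34))/344 = -71/86; b = (138·(-34) − 22·(-172))/344 = -227/86.

m = -0.826, b = -2.640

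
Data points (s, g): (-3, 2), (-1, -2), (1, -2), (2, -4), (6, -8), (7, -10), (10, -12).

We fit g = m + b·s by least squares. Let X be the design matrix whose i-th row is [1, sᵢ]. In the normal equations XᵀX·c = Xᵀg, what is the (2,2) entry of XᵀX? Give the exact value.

Row 2 ↔ basis s, column 2 ↔ basis s, so (XᵀX)_{2,2} = Σᵢ (s)·(s) = (-3)·(-3) + (-1)·(-1) + (1)·(1) + (2)·(2) + (6)·(6) + (7)·(7) + (10)·(10) = 200.

200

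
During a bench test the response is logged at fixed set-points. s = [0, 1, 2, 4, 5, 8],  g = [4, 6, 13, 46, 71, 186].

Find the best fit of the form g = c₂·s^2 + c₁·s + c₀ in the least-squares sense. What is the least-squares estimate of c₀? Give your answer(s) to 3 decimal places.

c₀ = 4.436

Normal-equation sums: Σs^2·s^2 = 4994, Σs^2·s = 710, Σs^2 = 110, Σs·s = 110, Σs = 20, Σ1 = 6.
And Σs^2·g = 14473, Σs·g = 2059, Σg = 326.
Inverting the 3×3 Gram matrix, [c₂, c₁, c₀]ᵀ = [1717/557, -11057/5570, 2471/557]ᵀ.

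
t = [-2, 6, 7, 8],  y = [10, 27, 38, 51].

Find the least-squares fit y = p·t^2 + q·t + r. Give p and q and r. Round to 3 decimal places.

p = 0.988, q = -1.826, r = 2.398

The normal system MᵀM·[p, q, r]ᵀ = Mᵀy is [[7809, 1063, 153]; [1063, 153, 19]; [153, 19, 4]]·[p, q, r]ᵀ = [6138, 816, 126]ᵀ.
Inverting the 3×3 Gram matrix, [p, q, r]ᵀ = [19203/19444, -35505/19444, 11655/4861]ᵀ.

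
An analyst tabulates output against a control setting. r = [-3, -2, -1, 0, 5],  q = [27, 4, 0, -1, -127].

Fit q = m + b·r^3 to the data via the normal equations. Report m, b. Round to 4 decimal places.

Normal-equation sums: Σ1 = 5, Σr^3 = 89, Σr^3·r^3 = 16419.
For Xᵀq: Σq = -97, Σr^3·q = -16636.
Eliminating b: 16419·(row 1) − 89·(row 2) gives 74174·m = 16419·(-97) − 89·(-16636) = -112039, so m = -112039/74174.
Then b = ((-16636) − 89·(-112039/74174))/16419 = -74547/74174.

m = -1.5105, b = -1.0050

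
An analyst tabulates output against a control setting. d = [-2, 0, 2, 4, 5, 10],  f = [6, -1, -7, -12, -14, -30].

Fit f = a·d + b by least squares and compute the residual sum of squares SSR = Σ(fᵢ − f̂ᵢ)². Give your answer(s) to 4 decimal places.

SSR = 2.4053

Setting ∂/∂a … = 0 gives: 149·a + 19·b = -444;  19·a + 6·b = -58.
(Σd·d = 149, Σd = 19, Σ1 = 6, Σd·f = -444, Σf = -58.)
Determinant 149·6 − 19² = 533.
a = ((-444)·6 − 19·(-58))/533 = -1562/533; b = (149·(-58) − 19·(-444))/533 = -206/533.
Residuals: 280/533, -327/533, -401/533, 58/533, 554/533, -4/13; SSR = 1282/533.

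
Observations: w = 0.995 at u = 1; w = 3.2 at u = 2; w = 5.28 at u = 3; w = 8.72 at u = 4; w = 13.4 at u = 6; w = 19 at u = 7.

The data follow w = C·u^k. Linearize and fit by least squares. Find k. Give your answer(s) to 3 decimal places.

With ln wᵢ as the transformed response and ln uᵢ as the regressor:
Σln u = 6.9157, Σ(ln u)² = 10.6062, Σln w = 10.5274, Σln u·ln w = 16.0161.
Normal system: [[10.6062, 6.9157]; [6.9157, 6]]·[k, ln C]ᵀ = [16.0161, 10.5274]ᵀ.
Slope k = (n·Σln u·ln w − Σln u·Σln w)/(n·Σ(ln u)² − (Σln u)²) = (6·16.0161 − 6.9157·10.5274)/15.8099 = 1.47327; ln C = (Σln w − k·Σln u)/n = 0.05644.

k = 1.473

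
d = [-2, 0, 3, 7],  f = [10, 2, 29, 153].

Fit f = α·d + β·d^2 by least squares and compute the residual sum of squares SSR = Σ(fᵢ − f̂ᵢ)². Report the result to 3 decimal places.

With design matrix X, XᵀX = [[62, 362]; [362, 2498]] and Xᵀf = [1138, 7798]ᵀ.
Δ = 62·2498 − 362² = 23832.
α = (1138·2498 − 362·7798)/23832 = 827/993; β = (62·7798 − 362·1138)/23832 = 2980/993.
Residuals: -112/331, 2, -168/331, 40/331; SSR = 1452/331.

SSR = 4.387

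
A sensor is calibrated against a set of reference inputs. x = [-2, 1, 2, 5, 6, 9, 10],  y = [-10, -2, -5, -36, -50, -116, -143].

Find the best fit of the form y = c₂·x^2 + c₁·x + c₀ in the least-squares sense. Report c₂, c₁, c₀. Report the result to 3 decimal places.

c₂ = -1.513, c₁ = 0.953, c₀ = -1.697

Entries of AᵀA: Σx^2·x^2 = 18515, Σx^2·x = 2071, Σx^2 = 251, Σx·x = 251, Σx = 31, Σ1 = 7.
For Aᵀy: Σx^2·y = -26458, Σx·y = -2946, Σy = -362.
AᵀA·[c₂, c₁, c₀]ᵀ = Aᵀy becomes [[18515, 2071, 251]; [2071, 251, 31]; [251, 31, 7]]·[c₂, c₁, c₀]ᵀ = [-26458, -2946, -362]ᵀ.
Row-reducing yields c₂ = -26713/17661, c₁ = 16823/17661, c₀ = -9992/5887.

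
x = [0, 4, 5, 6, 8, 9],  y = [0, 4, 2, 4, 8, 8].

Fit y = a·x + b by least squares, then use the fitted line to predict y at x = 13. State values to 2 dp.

Entries of MᵀM: Σx·x = 222, Σx = 32, Σ1 = 6.
Right-hand side: Σx·y = 186, Σy = 26.
Δ = 222·6 − 32² = 308.
a = (186·6 − 32·26)/308 = 71/77; b = (222·26 − 32·186)/308 = -45/77.
At x = 13: ŷ = (71/77)·(13) + (-45/77)·(1) = 878/77.

ŷ = 11.40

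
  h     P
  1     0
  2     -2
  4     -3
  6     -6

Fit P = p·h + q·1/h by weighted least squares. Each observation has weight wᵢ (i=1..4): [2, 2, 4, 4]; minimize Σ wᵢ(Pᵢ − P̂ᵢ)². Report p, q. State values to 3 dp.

p = -0.968, q = 0.913

Compute the Gram sums: Σwᵢ·h·h = 218, Σwᵢ·h·1/h = 12, Σwᵢ·1/h·1/h = 103/36.
And Σwᵢ·h·P = -200, Σwᵢ·1/h·P = -9.
Normal equations: [[218, 12]; [12, 103/36]]·[p, q]ᵀ = [-200, -9]ᵀ.
Eliminating q: (103/36)·(row 1) − 12·(row 2) gives (8635/18)·p = (103/36)·(-200) − 12·(-9) = -4178/9, so p = -8356/8635.
Then q = ((-9) − 12·(-8356/8635))/(103/36) = 7884/8635.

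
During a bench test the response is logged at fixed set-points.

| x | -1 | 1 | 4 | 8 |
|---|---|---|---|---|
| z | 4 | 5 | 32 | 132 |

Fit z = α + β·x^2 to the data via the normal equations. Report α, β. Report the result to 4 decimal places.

AᵀA·[α, β]ᵀ = Aᵀz reads: 4·α + 82·β = 173;  82·α + 4354·β = 8969.
Determinant 4·4354 − 82² = 10692.
α = (173·4354 − 82·8969)/10692 = 494/297; β = (4·8969 − 82·173)/10692 = 1205/594.

α = 1.6633, β = 2.0286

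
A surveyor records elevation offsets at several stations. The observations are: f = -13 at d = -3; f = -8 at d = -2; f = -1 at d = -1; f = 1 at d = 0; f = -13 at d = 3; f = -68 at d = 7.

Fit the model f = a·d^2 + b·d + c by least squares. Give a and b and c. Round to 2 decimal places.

Setting ∂/∂a … = 0 gives: 2580·a + 334·b + 72·c = -3599;  334·a + 72·b + 4·c = -459;  72·a + 4·b + 6·c = -102.
Inverting the 3×3 Gram matrix, [a, b, c]ᵀ = [-469/330, 29/130, -202/2145]ᵀ.

a = -1.42, b = 0.22, c = -0.09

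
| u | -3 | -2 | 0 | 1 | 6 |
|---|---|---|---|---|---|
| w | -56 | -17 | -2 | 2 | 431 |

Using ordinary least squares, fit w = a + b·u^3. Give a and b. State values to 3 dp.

Normal-equation sums: Σ1 = 5, Σu^3 = 182, Σu^3·u^3 = 47450.
Moment sums: Σw = 358, Σu^3·w = 94746.
XᵀX·[a, b]ᵀ = Xᵀw becomes [[5, 182]; [182, 47450]]·[a, b]ᵀ = [358, 94746]ᵀ.
det = 5·47450 − 182² = 204126.
a = (358·47450 − 182·94746)/204126 = -9872/7851; b = (5·94746 − 182·358)/204126 = 204287/102063.

a = -1.257, b = 2.002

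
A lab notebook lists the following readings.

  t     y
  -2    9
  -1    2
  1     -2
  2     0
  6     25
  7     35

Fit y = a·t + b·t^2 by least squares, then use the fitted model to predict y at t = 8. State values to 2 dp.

Setting ∂/∂a … = 0 gives: 95·a + 559·b = 373;  559·a + 3731·b = 2651.
det = 95·3731 − 559² = 41964.
a = (373·3731 − 559·2651)/41964 = -1157/538; b = (95·2651 − 559·373)/41964 = 7223/6994.
At t = 8: ŷ = (-1157/538)·(8) + (7223/6994)·(64) = 170972/3497.

ŷ = 48.89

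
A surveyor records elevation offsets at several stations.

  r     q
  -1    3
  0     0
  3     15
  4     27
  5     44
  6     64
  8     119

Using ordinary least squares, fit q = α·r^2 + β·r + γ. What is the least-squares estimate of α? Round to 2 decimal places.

Setting ∂/∂α … = 0 gives: 6355·α + 943·β + 151·γ = 11590;  943·α + 151·β + 25·γ = 1706;  151·α + 25·β + 7·γ = 272.
(Σr^2·r^2 = 6355, Σr^2·r = 943, Σr^2 = 151, Σr·r = 151, Σr = 25, Σ1 = 7, Σr^2·q = 11590, Σr·q = 1706, Σq = 272.)
Inverting the 3×3 Gram matrix, [α, β, γ]ᵀ = [1223/609, -2255/1827, -100/1827]ᵀ.

α = 2.01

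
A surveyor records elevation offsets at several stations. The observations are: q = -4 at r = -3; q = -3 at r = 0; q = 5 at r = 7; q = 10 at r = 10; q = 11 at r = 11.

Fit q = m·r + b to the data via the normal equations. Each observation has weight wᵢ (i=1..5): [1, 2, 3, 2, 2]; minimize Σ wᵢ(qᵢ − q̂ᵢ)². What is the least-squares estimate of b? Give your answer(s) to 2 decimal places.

Normal-equation sums: Σwᵢ·r·r = 598, Σwᵢ·r = 60, Σwᵢ·1 = 10.
And Σwᵢ·r·q = 559, Σwᵢ·q = 47.
Eliminating b: 10·(row 1) − 60·(row 2) gives 2380·m = 10·559 − 60·47 = 2770, so m = 277/238.
Then b = (47 − 60·(277/238))/10 = -2717/1190.

b = -2.28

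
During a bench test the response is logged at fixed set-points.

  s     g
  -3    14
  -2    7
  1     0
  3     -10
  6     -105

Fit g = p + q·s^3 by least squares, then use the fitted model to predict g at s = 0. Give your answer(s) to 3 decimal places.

ĝ = 1.817

Setting ∂/∂p … = 0 gives: 5·p + 209·q = -94;  209·p + 48179·q = -23384.
det = 5·48179 − 209² = 197214.
p = ((-94)·48179 − 209·(-23384))/197214 = 179215/98607; q = (5·(-23384) − 209·(-94))/197214 = -48637/98607.
At s = 0: ĝ = (179215/98607)·(1) + (-48637/98607)·(0) = 179215/98607.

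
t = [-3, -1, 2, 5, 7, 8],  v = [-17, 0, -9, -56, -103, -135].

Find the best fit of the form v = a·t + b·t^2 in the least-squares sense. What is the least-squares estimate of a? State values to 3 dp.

Setting ∂/∂a … = 0 gives: 152·a + 960·b = -2048;  960·a + 7220·b = -15276.
(Σt·t = 152, Σt·t^2 = 960, Σt^2·t^2 = 7220, Σt·v = -2048, Σt^2·v = -15276.)
Eliminating b: 7220·(row 1) − 960·(row 2) gives 175840·a = 7220·(-2048) − 960·(-15276) = -121600, so a = -760/1099.
Then b = ((-15276) − 960·(-760/1099))/7220 = -11121/5495.

a = -0.692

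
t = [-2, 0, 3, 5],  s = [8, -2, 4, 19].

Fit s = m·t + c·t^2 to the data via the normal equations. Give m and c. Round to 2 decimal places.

Sums needed: Σt·t = 38, Σt·t^2 = 144, Σt^2·t^2 = 722.
And Σt·s = 91, Σt^2·s = 543.
Normal equations: [[38, 144]; [144, 722]]·[m, c]ᵀ = [91, 543]ᵀ.
det = 38·722 − 144² = 6700.
m = (91·722 − 144·543)/6700 = -1249/670; c = (38·543 − 144·91)/6700 = 753/670.

m = -1.86, c = 1.12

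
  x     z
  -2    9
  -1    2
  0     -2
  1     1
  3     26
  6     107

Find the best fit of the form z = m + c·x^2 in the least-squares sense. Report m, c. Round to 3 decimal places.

Setting ∂/∂m … = 0 gives: 6·m + 51·c = 143;  51·m + 1395·c = 4125.
Eliminating c: 1395·(row 1) − 51·(row 2) gives 5769·m = 1395·143 − 51·4125 = -10890, so m = -1210/641.
Then c = (4125 − 51·(-1210/641))/1395 = 5819/1923.

m = -1.888, c = 3.026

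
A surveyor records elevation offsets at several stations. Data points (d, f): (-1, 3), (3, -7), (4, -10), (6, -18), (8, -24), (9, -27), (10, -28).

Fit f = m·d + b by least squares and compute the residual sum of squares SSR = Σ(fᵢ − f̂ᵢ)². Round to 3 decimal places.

With design matrix M, MᵀM = [[307, 39]; [39, 7]] and Mᵀf = [-887, -111]ᵀ.
det = 307·7 − 39² = 628.
m = ((-887)·7 − 39·(-111))/628 = -470/157; b = (307·(-111) − 39·(-887))/628 = 129/157.
Residuals: -128/157, 182/157, 181/157, -135/157, -137/157, -138/157, 175/157; SSR = 1076/157.

SSR = 6.854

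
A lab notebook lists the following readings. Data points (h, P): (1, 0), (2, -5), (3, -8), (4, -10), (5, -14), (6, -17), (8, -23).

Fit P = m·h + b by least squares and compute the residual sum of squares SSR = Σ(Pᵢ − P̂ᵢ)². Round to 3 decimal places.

MᵀM·[m, b]ᵀ = MᵀP reads: 155·m + 29·b = -430;  29·m + 7·b = -77.
(Σh·h = 155, Σh = 29, Σ1 = 7, Σh·P = -430, ΣP = -77.)
Eliminating b: 7·(row 1) − 29·(row 2) gives 244·m = 7·(-430) − 29·(-77) = -777, so m = -777/244.
Then b = ((-77) − 29·(-777/244))/7 = 535/244.
Residuals: 121/122, -201/244, -39/61, 133/244, -33/122, -21/244, 69/244; SSR = 617/244.

SSR = 2.529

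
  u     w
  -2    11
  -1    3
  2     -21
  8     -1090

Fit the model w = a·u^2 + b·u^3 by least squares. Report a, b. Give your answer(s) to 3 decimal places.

Entries of XᵀX: Σu^2·u^2 = 4129, Σu^2·u^3 = 32767, Σu^3·u^3 = 262273.
For Xᵀw: Σu^2·w = -69797, Σu^3·w = -558339.
Normal equations: [[4129, 32767]; [32767, 262273]]·[a, b]ᵀ = [-69797, -558339]ᵀ.
Δ = 4129·262273 − 32767² = 9248928.
a = ((-69797)·262273 − 32767·(-558339))/9248928 = -1346821/1156116; b = (4129·(-558339) − 32767·(-69797))/9248928 = -2292929/1156116.

a = -1.165, b = -1.983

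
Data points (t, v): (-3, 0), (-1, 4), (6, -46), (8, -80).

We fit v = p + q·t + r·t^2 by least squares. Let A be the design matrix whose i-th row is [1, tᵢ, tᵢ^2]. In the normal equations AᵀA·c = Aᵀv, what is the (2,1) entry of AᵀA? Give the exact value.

10

Row 2 ↔ basis t, column 1 ↔ basis 1, so (AᵀA)_{2,1} = Σᵢ t = (-3)·(1) + (-1)·(1) + (6)·(1) + (8)·(1) = 10.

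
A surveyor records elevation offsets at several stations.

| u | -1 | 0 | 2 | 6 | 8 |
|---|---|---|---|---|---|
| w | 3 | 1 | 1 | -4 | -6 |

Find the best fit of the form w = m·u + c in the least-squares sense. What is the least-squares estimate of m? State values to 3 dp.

MᵀM·[m, c]ᵀ = Mᵀw reads: 105·m + 15·c = -73;  15·m + 5·c = -5.
(Σu·u = 105, Σu = 15, Σ1 = 5, Σu·w = -73, Σw = -5.)
det = 105·5 − 15² = 300.
m = ((-73)·5 − 15·(-5))/300 = -29/30; c = (105·(-5) − 15·(-73))/300 = 19/10.

m = -0.967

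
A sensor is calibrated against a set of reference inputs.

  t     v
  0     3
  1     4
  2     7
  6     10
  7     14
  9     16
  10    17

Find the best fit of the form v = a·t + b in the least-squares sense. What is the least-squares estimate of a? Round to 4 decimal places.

Normal-equation sums: Σt·t = 271, Σt = 35, Σ1 = 7.
And Σt·v = 490, Σv = 71.
Eliminating b: 7·(row 1) − 35·(row 2) gives 672·a = 7·490 − 35·71 = 945, so a = 45/32.
Then b = (71 − 35·(45/32))/7 = 697/224.

a = 1.4063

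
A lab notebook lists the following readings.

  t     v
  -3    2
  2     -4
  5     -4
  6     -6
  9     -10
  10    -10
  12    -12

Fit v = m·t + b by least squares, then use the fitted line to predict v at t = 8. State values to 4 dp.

Compute the Gram sums: Σt·t = 399, Σt = 41, Σ1 = 7.
For Xᵀv: Σt·v = -404, Σv = -44.
Eliminating b: 7·(row 1) − 41·(row 2) gives 1112·m = 7·(-404) − 41·(-44) = -1024, so m = -128/139.
Then b = ((-44) − 41·(-128/139))/7 = -124/139.
At t = 8: v̂ = (-128/139)·(8) + (-124/139)·(1) = -1148/139.

v̂ = -8.2590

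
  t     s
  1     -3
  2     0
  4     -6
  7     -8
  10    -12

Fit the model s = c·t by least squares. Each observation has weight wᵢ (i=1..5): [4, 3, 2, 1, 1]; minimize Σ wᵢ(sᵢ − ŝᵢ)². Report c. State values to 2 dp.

c = -1.20

With design matrix X, XᵀWX = [[197]] and XᵀWs = [-236]ᵀ.
Hence c = -236 / 197 ≈ -1.19797.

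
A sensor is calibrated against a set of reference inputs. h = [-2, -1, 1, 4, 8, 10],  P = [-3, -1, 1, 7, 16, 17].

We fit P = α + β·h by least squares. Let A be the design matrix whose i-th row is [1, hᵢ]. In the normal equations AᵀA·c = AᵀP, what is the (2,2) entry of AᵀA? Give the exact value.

Row 2 ↔ basis h, column 2 ↔ basis h, so (AᵀA)_{2,2} = Σᵢ (h)·(h) = (-2)·(-2) + (-1)·(-1) + (1)·(1) + (4)·(4) + (8)·(8) + (10)·(10) = 186.

186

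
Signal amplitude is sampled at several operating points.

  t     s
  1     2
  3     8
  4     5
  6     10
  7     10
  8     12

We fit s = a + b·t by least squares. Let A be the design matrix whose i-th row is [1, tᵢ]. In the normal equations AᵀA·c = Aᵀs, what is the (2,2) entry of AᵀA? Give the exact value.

Row 2 ↔ basis t, column 2 ↔ basis t, so (AᵀA)_{2,2} = Σᵢ (t)·(t) = (1)·(1) + (3)·(3) + (4)·(4) + (6)·(6) + (7)·(7) + (8)·(8) = 175.

175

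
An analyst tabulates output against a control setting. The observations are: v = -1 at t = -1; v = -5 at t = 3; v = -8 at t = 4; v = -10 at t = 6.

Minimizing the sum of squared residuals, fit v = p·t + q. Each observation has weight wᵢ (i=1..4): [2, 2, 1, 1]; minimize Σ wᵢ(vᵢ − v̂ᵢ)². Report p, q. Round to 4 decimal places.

p = -1.2712, q = -2.0339

Sums needed: Σwᵢ·t·t = 72, Σwᵢ·t = 14, Σwᵢ·1 = 6.
For XᵀWv: Σwᵢ·t·v = -120, Σwᵢ·v = -30.
XᵀWX·[p, q]ᵀ = XᵀWv becomes [[72, 14]; [14, 6]]·[p, q]ᵀ = [-120, -30]ᵀ.
Eliminating q: 6·(row 1) − 14·(row 2) gives 236·p = 6·(-120) − 14·(-30) = -300, so p = -75/59.
Then q = ((-30) − 14·(-75/59))/6 = -120/59.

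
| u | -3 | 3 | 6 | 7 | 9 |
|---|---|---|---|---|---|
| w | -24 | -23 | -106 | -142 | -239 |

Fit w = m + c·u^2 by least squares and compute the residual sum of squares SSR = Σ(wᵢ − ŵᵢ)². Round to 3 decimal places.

SSR = 4.726

With design matrix A, AᵀA = [[5, 184]; [184, 10420]] and Aᵀw = [-534, -30556]ᵀ.
Eliminating c: 10420·(row 1) − 184·(row 2) gives 18244·m = 10420·(-534) − 184·(-30556) = 58024, so m = 14506/4561.
Then c = ((-30556) − 184·(14506/4561))/10420 = -13631/4561.
Residuals: -1291/4561, 3270/4561, -7256/4561, 5751/4561, -474/4561; SSR = 21554/4561.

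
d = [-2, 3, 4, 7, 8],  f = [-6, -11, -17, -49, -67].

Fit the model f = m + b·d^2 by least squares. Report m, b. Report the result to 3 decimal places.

m = -1.531, b = -1.002

The normal system AᵀA·[m, b]ᵀ = Aᵀf is [[5, 142]; [142, 6850]]·[m, b]ᵀ = [-150, -7084]ᵀ.
Δ = 5·6850 − 142² = 14086.
m = ((-150)·6850 − 142·(-7084))/14086 = -10786/7043; b = (5·(-7084) − 142·(-150))/14086 = -7060/7043.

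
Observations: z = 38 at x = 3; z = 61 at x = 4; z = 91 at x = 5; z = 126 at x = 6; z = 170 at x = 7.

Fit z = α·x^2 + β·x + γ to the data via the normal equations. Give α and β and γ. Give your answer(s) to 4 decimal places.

Compute the Gram sums: Σx^2·x^2 = 4659, Σx^2·x = 775, Σx^2 = 135, Σx·x = 135, Σx = 25, Σ1 = 5.
Right-hand side: Σx^2·z = 16459, Σx·z = 2759, Σz = 486.
Row-reducing yields α = 47/14, β = -47/70, γ = 347/35.

α = 3.3571, β = -0.6714, γ = 9.9143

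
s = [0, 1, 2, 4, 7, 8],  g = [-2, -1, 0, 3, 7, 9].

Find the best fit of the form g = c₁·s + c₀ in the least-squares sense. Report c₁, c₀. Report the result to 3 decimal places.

From the data, Σs·s = 134, Σs = 22, Σ1 = 6.
And Σs·g = 132, Σg = 16.
AᵀA·[c₁, c₀]ᵀ = Aᵀg becomes [[134, 22]; [22, 6]]·[c₁, c₀]ᵀ = [132, 16]ᵀ.
Δ = 134·6 − 22² = 320.
c₁ = (132·6 − 22·16)/320 = 11/8; c₀ = (134·16 − 22·132)/320 = -19/8.

c₁ = 1.375, c₀ = -2.375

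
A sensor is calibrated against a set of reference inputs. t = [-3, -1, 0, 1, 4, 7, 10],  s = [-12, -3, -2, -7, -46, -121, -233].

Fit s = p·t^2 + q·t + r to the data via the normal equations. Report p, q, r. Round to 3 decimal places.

With design matrix X, XᵀX = [[12740, 1380, 176]; [1380, 176, 18]; [176, 18, 7]] and Xᵀs = [-30083, -3329, -424]ᵀ.
Solving the 3×3 system (Gaussian elimination) gives p = -387729/191128, q = -526465/191128, r = -237257/95564.

p = -2.029, q = -2.755, r = -2.483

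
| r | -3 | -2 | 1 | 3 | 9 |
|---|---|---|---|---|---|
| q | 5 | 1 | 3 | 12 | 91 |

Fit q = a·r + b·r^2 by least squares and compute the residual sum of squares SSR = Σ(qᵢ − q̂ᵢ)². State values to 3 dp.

With design matrix M, MᵀM = [[104, 722]; [722, 6740]] and Mᵀq = [841, 7531]ᵀ.
det = 104·6740 − 722² = 179676.
a = (841·6740 − 722·7531)/179676 = 1833/1426; b = (104·7531 − 722·841)/179676 = 1397/1426.
Residuals: 28/713, -8/23, 524/713, -480/713, 56/713; SSR = 800/713.

SSR = 1.122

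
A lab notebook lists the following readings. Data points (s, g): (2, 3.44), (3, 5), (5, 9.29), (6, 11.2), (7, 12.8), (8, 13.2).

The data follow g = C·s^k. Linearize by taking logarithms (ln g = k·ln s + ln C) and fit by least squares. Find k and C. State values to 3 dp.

k = 1.030, C = 1.684

Let Y = ln g. Fitting Y = k·ln s + ln C by least squares:
Σln s = 9.2183, Σ(ln s)² = 15.5987, Σln g = 12.6194, Σln s·ln g = 20.8670.
Equations: 15.5987·k + 9.2183·ln C = 20.8670;  9.2183·k + 6·ln C = 12.6194.
Δ = 15.5987·6 − (9.2183)² = 8.6152; k = (20.8670·6 − 9.2183·12.6194)/8.6152 = 1.02983, ln C = (15.5987·12.6194 − 9.2183·20.8670)/8.6152 = 0.52103, so C = exp(0.52103) = 1.68375.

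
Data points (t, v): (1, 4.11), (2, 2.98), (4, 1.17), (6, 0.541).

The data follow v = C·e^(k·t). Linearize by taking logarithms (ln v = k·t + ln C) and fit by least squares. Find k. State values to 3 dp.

k = -0.415

Let Y = ln v. Fitting Y = k·t + ln C by least squares:
Σt = 13.0000, Σ(t)² = 57.0000, Σln v = 2.0480, Σt·ln v = 0.5393.
Equations: 57.0000·k + 13.0000·ln C = 0.5393;  13.0000·k + 4·ln C = 2.0480.
Δ = 57.0000·4 − (13.0000)² = 59.0000; k = (0.5393·4 − 13.0000·2.0480)/59.0000 = -0.41470, ln C = (57.0000·2.0480 − 13.0000·0.5393)/59.0000 = 1.85977.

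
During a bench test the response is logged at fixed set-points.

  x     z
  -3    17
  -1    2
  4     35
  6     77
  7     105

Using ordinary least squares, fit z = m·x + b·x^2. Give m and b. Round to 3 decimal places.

m = 0.478, b = 2.069

Compute the Gram sums: Σx·x = 111, Σx·x^2 = 595, Σx^2·x^2 = 4035.
For Aᵀz: Σx·z = 1284, Σx^2·z = 8632.
det = 111·4035 − 595² = 93860.
m = (1284·4035 − 595·8632)/93860 = 2245/4693; b = (111·8632 − 595·1284)/93860 = 48543/23465.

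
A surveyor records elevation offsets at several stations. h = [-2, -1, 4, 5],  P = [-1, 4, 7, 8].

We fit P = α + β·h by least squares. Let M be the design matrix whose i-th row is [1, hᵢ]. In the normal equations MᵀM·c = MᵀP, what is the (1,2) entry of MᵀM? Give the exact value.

Row 1 ↔ basis 1, column 2 ↔ basis h, so (MᵀM)_{1,2} = Σᵢ h = (1)·(-2) + (1)·(-1) + (1)·(4) + (1)·(5) = 6.

6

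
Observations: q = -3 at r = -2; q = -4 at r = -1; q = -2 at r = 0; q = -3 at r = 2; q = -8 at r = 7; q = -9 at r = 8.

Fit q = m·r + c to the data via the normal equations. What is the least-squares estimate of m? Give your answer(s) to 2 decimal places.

XᵀX·[m, c]ᵀ = Xᵀq reads: 122·m + 14·c = -124;  14·m + 6·c = -29.
(Σr·r = 122, Σr = 14, Σ1 = 6, Σr·q = -124, Σq = -29.)
Eliminating c: 6·(row 1) − 14·(row 2) gives 536·m = 6·(-124) − 14·(-29) = -338, so m = -169/268.
Then c = ((-29) − 14·(-169/268))/6 = -901/268.

m = -0.63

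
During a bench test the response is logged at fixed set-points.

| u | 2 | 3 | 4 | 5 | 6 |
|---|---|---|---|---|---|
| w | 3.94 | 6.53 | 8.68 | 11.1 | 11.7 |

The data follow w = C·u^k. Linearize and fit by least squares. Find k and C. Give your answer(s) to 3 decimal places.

Let Y = ln w. Fitting Y = k·ln u + ln C by least squares:
XᵀX = [[9.4099, 6.5793]; [6.5793, 5]], rhs = [14.2885, 10.2751]ᵀ  (here Σln u = 6.5793, Σ(ln u)² = 9.4099, Σln w = 10.2751, Σln u·ln w = 14.2885).
Solving (det = 3.7630): k = 1.02041, ln C = 0.71232, so C = exp(0.71232) = 2.03872.

k = 1.020, C = 2.039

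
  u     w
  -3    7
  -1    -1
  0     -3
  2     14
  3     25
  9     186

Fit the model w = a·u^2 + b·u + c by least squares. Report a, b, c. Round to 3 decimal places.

The normal system AᵀA·[a, b, c]ᵀ = Aᵀw is [[6740, 736, 104]; [736, 104, 10]; [104, 10, 6]]·[a, b, c]ᵀ = [15409, 1757, 228]ᵀ.
Inverting the 3×3 Gram matrix, [a, b, c]ᵀ = [37631/19100, 29353/9550, -12157/9550]ᵀ.

a = 1.970, b = 3.074, c = -1.273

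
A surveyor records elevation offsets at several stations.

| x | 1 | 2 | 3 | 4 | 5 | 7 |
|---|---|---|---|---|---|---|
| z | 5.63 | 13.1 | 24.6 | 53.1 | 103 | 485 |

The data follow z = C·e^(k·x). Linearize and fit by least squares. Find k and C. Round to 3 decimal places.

Let Y = ln z. Fitting Y = k·x + ln C by least squares:
Σx = 22.0000, Σ(x)² = 104.0000, Σln z = 22.2945, Σx·ln z = 98.8330.
Equations: 104.0000·k + 22.0000·ln C = 98.8330;  22.0000·k + 6·ln C = 22.2945.
Δ = 104.0000·6 − (22.0000)² = 140.0000; k = (98.8330·6 − 22.0000·22.2945)/140.0000 = 0.73227, ln C = (104.0000·22.2945 − 22.0000·98.8330)/140.0000 = 1.03075, so C = exp(1.03075) = 2.80317.

k = 0.732, C = 2.803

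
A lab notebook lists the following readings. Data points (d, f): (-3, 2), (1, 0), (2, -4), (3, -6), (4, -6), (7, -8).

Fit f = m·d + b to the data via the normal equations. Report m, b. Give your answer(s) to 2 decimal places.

m = -1.10, b = -1.11

The normal equations are: 88·m + 14·b = -112;  14·m + 6·b = -22.
Δ = 88·6 − 14² = 332.
m = ((-112)·6 − 14·(-22))/332 = -91/83; b = (88·(-22) − 14·(-112))/332 = -92/83.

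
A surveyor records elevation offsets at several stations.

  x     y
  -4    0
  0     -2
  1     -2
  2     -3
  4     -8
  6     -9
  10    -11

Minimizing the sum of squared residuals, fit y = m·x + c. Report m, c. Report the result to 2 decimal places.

m = -0.90, c = -2.56

Setting ∂/∂m … = 0 gives: 173·m + 19·c = -204;  19·m + 7·c = -35.
Eliminating c: 7·(row 1) − 19·(row 2) gives 850·m = 7·(-204) − 19·(-35) = -763, so m = -763/850.
Then c = ((-35) − 19·(-763/850))/7 = -2179/850.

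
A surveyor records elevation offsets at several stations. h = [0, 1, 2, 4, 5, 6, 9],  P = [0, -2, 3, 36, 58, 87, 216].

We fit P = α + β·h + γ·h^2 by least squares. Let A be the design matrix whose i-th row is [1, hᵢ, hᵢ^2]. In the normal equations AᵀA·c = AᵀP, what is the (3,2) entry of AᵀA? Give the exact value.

Row 3 ↔ basis h^2, column 2 ↔ basis h, so (AᵀA)_{3,2} = Σᵢ (h^2)·(h) = (0)·(0) + (1)·(1) + (4)·(2) + (16)·(4) + (25)·(5) + (36)·(6) + (81)·(9) = 1143.

1143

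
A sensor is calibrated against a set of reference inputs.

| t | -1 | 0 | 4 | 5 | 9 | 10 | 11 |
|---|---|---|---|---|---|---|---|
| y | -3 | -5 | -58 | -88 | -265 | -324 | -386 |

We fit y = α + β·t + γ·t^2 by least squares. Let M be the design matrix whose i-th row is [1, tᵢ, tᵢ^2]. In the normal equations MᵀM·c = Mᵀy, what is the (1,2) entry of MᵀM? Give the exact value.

38

Row 1 ↔ basis 1, column 2 ↔ basis t, so (MᵀM)_{1,2} = Σᵢ t = (1)·(-1) + (1)·(0) + (1)·(4) + (1)·(5) + (1)·(9) + (1)·(10) + (1)·(11) = 38.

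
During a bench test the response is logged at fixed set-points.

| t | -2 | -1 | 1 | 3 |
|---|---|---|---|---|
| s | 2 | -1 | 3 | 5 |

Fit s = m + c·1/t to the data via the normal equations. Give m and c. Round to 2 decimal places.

Normal-equation sums: Σ1 = 4, Σ1/t = -1/6, Σ1/t·1/t = 85/36.
For Mᵀs: Σs = 9, Σ1/t·s = 14/3.
Δ = 4·(85/36) − (-1/6)² = 113/12.
m = (9·(85/36) − (-1/6)·(14/3))/(113/12) = 793/339; c = (4·(14/3) − (-1/6)·9)/(113/12) = 242/113.

m = 2.34, c = 2.14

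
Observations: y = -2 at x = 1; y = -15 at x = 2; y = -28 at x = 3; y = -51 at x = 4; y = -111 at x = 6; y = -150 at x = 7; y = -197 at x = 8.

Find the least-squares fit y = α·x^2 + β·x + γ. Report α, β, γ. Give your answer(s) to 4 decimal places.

α = -2.9514, β = -1.0092, γ = 0.7981

With design matrix M, MᵀM = [[8147, 1171, 179]; [1171, 179, 31]; [179, 31, 7]] and Mᵀy = [-25084, -3612, -554]ᵀ.
Solving the 3×3 system (Gaussian elimination) gives α = -14999/5082, β = -5129/5082, γ = 676/847.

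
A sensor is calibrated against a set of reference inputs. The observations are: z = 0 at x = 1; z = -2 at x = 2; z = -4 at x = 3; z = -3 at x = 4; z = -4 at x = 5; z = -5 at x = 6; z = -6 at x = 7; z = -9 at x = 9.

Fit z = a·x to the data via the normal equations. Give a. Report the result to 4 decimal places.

a = -0.9095

The normal equations are: 221·a = -201.
a = (-201)/221 = -0.909502.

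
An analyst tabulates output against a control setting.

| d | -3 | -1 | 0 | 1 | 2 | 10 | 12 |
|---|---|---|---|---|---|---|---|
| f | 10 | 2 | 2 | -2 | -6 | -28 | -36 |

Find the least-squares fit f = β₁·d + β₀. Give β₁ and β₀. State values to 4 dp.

From the data, Σd·d = 259, Σd = 21, Σ1 = 7.
Right-hand side: Σd·f = -758, Σf = -58.
So AᵀA·[β₁, β₀]ᵀ = Aᵀf: [[259, 21]; [21, 7]]·[β₁, β₀]ᵀ = [-758, -58]ᵀ.
Determinant 259·7 − 21² = 1372.
β₁ = ((-758)·7 − 21·(-58))/1372 = -146/49; β₀ = (259·(-58) − 21·(-758))/1372 = 32/49.

β₁ = -2.9796, β₀ = 0.6531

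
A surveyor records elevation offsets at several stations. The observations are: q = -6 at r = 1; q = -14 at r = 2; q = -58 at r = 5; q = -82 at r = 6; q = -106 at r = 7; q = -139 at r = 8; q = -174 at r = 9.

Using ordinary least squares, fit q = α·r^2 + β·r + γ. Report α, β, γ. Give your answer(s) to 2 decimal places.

MᵀM·[α, β, γ]ᵀ = Mᵀq reads: 14996·α + 1934·β + 260·γ = -32648;  1934·α + 260·β + 38·γ = -4236;  260·α + 38·β + 7·γ = -579.
Row-reducing yields α = -6851/3423, β = -2992/3423, γ = -4141/1141.

α = -2.00, β = -0.87, γ = -3.63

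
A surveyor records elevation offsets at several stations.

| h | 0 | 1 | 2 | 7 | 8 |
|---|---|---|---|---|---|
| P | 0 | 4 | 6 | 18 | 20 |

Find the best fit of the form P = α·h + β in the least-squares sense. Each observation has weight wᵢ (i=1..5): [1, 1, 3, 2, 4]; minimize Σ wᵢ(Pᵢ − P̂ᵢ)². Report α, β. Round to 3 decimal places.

α = 2.393, β = 1.018

Sums needed: Σwᵢ·h·h = 367, Σwᵢ·h = 53, Σwᵢ·1 = 11.
For XᵀWP: Σwᵢ·h·P = 932, Σwᵢ·P = 138.
Eliminating β: 11·(row 1) − 53·(row 2) gives 1228·α = 11·932 − 53·138 = 2938, so α = 1469/614.
Then β = (138 − 53·(1469/614))/11 = 625/614.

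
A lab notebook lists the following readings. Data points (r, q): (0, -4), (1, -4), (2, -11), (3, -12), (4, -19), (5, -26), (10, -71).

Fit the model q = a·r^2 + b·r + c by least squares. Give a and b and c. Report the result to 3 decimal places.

a = -0.476, b = -2.035, c = -3.204

Forming MᵀM = [[10979, 1225, 155]; [1225, 155, 25]; [155, 25, 7]] and Mᵀq = [-8210, -978, -147]ᵀ gives MᵀM·[a, b, c]ᵀ = Mᵀq.
Solving the 3×3 system (Gaussian elimination) gives a = -3755/7896, b = -1709/840, c = -1054/329.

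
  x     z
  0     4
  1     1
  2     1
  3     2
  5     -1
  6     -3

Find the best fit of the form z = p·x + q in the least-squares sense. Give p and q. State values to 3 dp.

Normal-equation sums: Σx·x = 75, Σx = 17, Σ1 = 6.
For Mᵀz: Σx·z = -14, Σz = 4.
det = 75·6 − 17² = 161.
p = ((-14)·6 − 17·4)/161 = -152/161; q = (75·4 − 17·(-14))/161 = 538/161.

p = -0.944, q = 3.342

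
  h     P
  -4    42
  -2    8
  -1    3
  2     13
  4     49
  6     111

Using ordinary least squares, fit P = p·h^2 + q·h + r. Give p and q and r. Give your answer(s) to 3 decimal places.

p = 2.918, q = 0.996, r = -0.609

With design matrix A, AᵀA = [[1841, 215, 77]; [215, 77, 5]; [77, 5, 6]] and AᵀP = [5539, 701, 226]ᵀ.
Inverting the 3×3 Gram matrix, [p, q, r]ᵀ = [344567/118092, 117661/118092, -11977/19682]ᵀ.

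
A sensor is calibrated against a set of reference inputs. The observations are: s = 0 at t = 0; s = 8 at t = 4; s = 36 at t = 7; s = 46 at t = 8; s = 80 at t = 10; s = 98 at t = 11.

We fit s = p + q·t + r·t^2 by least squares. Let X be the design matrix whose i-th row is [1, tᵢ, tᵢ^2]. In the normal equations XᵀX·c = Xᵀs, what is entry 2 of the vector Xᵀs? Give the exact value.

Entry 2 ↔ basis t, so (Xᵀs)_{2} = Σᵢ (t)·sᵢ = (0)·(0) + (4)·(8) + (7)·(36) + (8)·(46) + (10)·(80) + (11)·(98) = 2530.

2530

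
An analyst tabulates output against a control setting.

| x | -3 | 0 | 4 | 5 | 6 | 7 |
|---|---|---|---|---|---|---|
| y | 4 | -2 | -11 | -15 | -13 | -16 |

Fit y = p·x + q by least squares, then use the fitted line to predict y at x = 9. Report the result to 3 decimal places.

The normal system MᵀM·[p, q]ᵀ = Mᵀy is [[135, 19]; [19, 6]]·[p, q]ᵀ = [-321, -53]ᵀ.
Eliminating q: 6·(row 1) − 19·(row 2) gives 449·p = 6·(-321) − 19·(-53) = -919, so p = -919/449.
Then q = ((-53) − 19·(-919/449))/6 = -1056/449.
At x = 9: ŷ = (-919/449)·(9) + (-1056/449)·(1) = -9327/449.

ŷ = -20.773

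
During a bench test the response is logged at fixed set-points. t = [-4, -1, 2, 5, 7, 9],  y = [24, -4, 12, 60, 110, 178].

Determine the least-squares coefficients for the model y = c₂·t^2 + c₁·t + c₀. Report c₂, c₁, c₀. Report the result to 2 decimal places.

c₂ = 1.99, c₁ = 2.00, c₀ = -1.15

Normal-equation sums: Σt^2·t^2 = 9860, Σt^2·t = 1140, Σt^2 = 176, Σt·t = 176, Σt = 18, Σ1 = 6.
For Mᵀy: Σt^2·y = 21736, Σt·y = 2604, Σy = 380.
MᵀM·[c₂, c₁, c₀]ᵀ = Mᵀy becomes [[9860, 1140, 176]; [1140, 176, 18]; [176, 18, 6]]·[c₂, c₁, c₀]ᵀ = [21736, 2604, 380]ᵀ.
Inverting the 3×3 Gram matrix, [c₂, c₁, c₀]ᵀ = [148474/74449, 148584/74449, -85886/74449]ᵀ.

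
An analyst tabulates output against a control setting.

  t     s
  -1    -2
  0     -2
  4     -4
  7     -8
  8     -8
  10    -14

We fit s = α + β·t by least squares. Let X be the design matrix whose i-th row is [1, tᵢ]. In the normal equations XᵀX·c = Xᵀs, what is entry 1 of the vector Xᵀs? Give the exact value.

-38

Entry 1 ↔ basis 1, so (Xᵀs)_{1} = Σᵢ sᵢ = (1)·(-2) + (1)·(-2) + (1)·(-4) + (1)·(-8) + (1)·(-8) + (1)·(-14) = -38.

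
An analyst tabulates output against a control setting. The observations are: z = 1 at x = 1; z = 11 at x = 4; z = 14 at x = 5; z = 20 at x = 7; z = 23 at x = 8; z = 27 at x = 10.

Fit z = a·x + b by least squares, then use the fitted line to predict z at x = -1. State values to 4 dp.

Normal-equation sums: Σx·x = 255, Σx = 35, Σ1 = 6.
Right-hand side: Σx·z = 709, Σz = 96.
Eliminating b: 6·(row 1) − 35·(row 2) gives 305·a = 6·709 − 35·96 = 894, so a = 894/305.
Then b = (96 − 35·(894/305))/6 = -67/61.
At x = -1: ẑ = (894/305)·(-1) + (-67/61)·(1) = -1229/305.

ẑ = -4.0295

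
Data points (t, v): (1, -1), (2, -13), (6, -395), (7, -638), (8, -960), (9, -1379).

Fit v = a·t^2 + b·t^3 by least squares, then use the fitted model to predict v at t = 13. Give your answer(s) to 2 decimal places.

Sums needed: Σt^2·t^2 = 14371, Σt^2·t^3 = 116433, Σt^3·t^3 = 957955.
Moment sums: Σt^2·v = -218674, Σt^3·v = -1801070.
Δ = 14371·957955 − 116433² = 210127816.
a = ((-218674)·957955 − 116433·(-1801070))/210127816 = 28016455/26265977; b = (14371·(-1801070) − 116433·(-218674))/210127816 = -52788391/26265977.
At t = 13: v̂ = (28016455/26265977)·(169) + (-52788391/26265977)·(2197) = -111241314132/26265977.

v̂ = -4235.19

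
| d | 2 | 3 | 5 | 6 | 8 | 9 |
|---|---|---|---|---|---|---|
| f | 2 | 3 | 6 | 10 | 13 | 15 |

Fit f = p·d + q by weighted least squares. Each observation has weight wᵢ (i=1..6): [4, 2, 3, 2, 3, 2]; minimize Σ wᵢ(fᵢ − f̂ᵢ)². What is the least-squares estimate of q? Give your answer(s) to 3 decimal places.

q = -2.288

Setting ∂/∂p … = 0 gives: 535·p + 83·q = 826;  83·p + 16·q = 121.
(Σwᵢ·d·d = 535, Σwᵢ·d = 83, Σwᵢ·1 = 16, Σwᵢ·d·f = 826, Σwᵢ·f = 121.)
Δ = 535·16 − 83² = 1671.
p = (826·16 − 83·121)/1671 = 3173/1671; q = (535·121 − 83·826)/1671 = -3823/1671.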